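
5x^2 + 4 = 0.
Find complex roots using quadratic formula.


disc = 0^2 - 4*5*4 = 0 - 80 = -80
sqrt(|disc|) = sqrt(80) = 8.9443
Real part = 0/(2*5) = 0
Imag part = 8.9443/(2*5) = 0.8944

0 ± 0.8944i


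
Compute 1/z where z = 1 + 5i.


|z|^2 = 1+25 = 26
1/z = (1 - 5i)/26

1/z = 0.0385 - 0.1923i


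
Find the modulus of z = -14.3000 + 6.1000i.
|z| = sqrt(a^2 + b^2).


|z| = sqrt((-14.3)^2 + 6.1^2) = sqrt(204.49 + 37.21) = sqrt(241.7) = 15.5467

|z| = 15.5467


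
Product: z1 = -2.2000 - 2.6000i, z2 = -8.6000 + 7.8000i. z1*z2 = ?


Real = -2.2*(-8.6) - (-2.6)*7.8 = 18.92 - (-20.28) = 39.2
Imag = -2.2*7.8 - (8.6)*(-2.6) = -17.16 + 22.36 = 5.2

39.2000 + 5.2000i


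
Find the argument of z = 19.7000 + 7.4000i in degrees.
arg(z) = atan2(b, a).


Re = 19.7, Im = 7.4
arg = atan2(7.4, 19.7) = 20.5879 degrees

arg(z) = 20.5879 degrees


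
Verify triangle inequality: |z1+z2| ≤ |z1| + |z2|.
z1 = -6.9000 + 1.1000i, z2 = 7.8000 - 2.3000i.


|z1| = sqrt((-6.9)^2 + 1.1^2) = sqrt(48.82) = 6.9871
|z2| = sqrt(7.8^2 + (-2.3)^2) = sqrt(66.13) = 8.1320
z1+z2 = 0.9000 - 1.2000i
|z1+z2| = sqrt(2.25) = 1.5000
|z1|+|z2| = 6.9871 + 8.1320 = 15.1191

|z1+z2| = 1.5000 ≤ |z1|+|z2| = 15.1191 (verified)


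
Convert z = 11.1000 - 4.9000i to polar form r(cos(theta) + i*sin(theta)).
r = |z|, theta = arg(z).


r = sqrt(123.21+24.01) = sqrt(147.22) = 12.1334
theta = atan2(-4.9, 11.1) = -23.8187 degrees

r = 12.1334, theta = -23.8187 degrees


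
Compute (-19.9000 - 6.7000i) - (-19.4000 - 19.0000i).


Real: -19.9 + 19.4 = -0.5
Imag: -6.7 + 19 = 12.3

-0.5000 + 12.3000i


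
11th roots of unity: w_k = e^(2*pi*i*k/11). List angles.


The 11th roots of unity are cis(360k/11°) for k=0..10
Angle step = 360/11 = 32.7273°
Primitive root: cis(32.7273°)
Primitive root = 0.8413 + 0.5406i

11 roots at angles: 0°, 32.7273°, 65.4545°, 98.1818°, 130.9091°, 163.6364°, 196.3636°, 229.0909°, 261.8182°, 294.5455°, 327.2727°


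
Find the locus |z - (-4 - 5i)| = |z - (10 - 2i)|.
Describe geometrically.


Equal distances means the locus is the perpendicular bisector of z1 and z2.
Midpoint = ((-4+10)/2, (-5+(-2))/2) = (3.0000, -3.5000)

Perpendicular bisector through (3.0000, -3.5000)


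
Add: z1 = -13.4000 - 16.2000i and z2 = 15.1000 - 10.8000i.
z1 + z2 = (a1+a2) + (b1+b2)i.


Real: -13.4 + 15.1 = 1.7
Imag: -16.2 - 10.8 = -27

1.7000 - 27.0000i


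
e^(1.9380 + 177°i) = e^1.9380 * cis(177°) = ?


e^1.9380 = 6.9448
cos(177°) = -0.99863
sin(177°) = 0.05234
Real = 6.9448*(-0.99863) = -6.9353
Imag = 6.9448*0.05234 = 0.3635

-6.9353 + 0.3635i


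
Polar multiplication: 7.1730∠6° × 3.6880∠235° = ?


r = 7.1730 * 3.6880 = 26.4540
theta = 6° + 235° = 241° = 241° (mod 360)

26.4540 cis(241°)


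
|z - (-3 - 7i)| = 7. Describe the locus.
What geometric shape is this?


|z - z0| = r is a circle with center z0 and radius r.
Center = (-3, -7), radius = 7

Circle with center (-3, -7) and radius 7


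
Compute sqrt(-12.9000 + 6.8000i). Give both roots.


|z| = sqrt(166.41+46.24) = 14.5825
sqrt((|z|+a)/2) = sqrt((14.5825+(-12.9))/2) = sqrt(0.8413) = 0.9172
sqrt((|z|-a)/2) = sqrt((14.5825-(-12.9))/2) = sqrt(13.7413) = 3.7069

±(0.9172 + 3.7069i) i.e. 0.9172 + 3.7069i and -0.9172 - 3.7069i


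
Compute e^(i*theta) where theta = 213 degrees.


cos(213°) = -0.8387
sin(213°) = -0.5446

e^(i*213°) = -0.8387 - 0.5446i


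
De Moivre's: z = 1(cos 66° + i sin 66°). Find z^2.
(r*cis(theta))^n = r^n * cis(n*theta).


r^2 = 1^2 = 1
n*theta = 2*66° = 132° = 132° (mod 360)
a = 1*cos(132°) = -0.6691
b = 1*sin(132°) = 0.7431

1 cis(132°) = -0.6691 + 0.7431i


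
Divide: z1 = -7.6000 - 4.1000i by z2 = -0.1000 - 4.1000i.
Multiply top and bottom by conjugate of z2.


Conjugate of z2 = -0.1000 + 4.1000i
Numerator: (-7.6000 - 4.1000i)(-0.1000 + 4.1000i) = 17.5700 - 30.7500i
Denominator: (-0.1)^2 + (-4.1)^2 = 16.82
Result = (17.5700 - 30.7500i)/16.82

1.0446 - 1.8282i


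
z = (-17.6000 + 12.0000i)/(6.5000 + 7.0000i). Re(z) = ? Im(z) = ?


Multiply by conjugate: (-17.6000 + 12.0000i)(6.5000 - 7.0000i) / (6.5^2 + 7^2)
Numerator real = -17.6*6.5 + 12*7 = -30.4
Numerator imag = 12*6.5 - (-17.6)*7 = 201.2
Denominator = 91.25
Re(z) = -30.4/91.25 = -0.3332
Im(z) = 201.2/91.25 = 2.2049

Re(z) = -0.3332, Im(z) = 2.2049


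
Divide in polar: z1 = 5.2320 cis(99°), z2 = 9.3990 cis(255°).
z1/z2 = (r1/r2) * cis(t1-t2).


r = 5.2320 / 9.3990 = 0.5567
theta = 99° - 255° = -156° = 204° (mod 360)

0.5567 cis(204°)


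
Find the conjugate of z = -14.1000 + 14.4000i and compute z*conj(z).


z_bar = -14.1000 - 14.4000i
z*z_bar = (-14.1)^2 + 14.4^2 = 198.81 + 207.36 = 406.17

z_bar = -14.1000 - 14.4000i, z*z_bar = 406.17


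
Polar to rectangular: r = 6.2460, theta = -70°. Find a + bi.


a = 6.2460*cos(-70°) = 6.2460*0.34202 = 2.1363
b = 6.2460*sin(-70°) = 6.2460*(-0.93969) = -5.8693

2.1363 - 5.8693i


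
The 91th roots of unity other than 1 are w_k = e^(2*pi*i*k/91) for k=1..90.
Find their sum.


With w = e^(2*pi*i/91), all 91 of the 91th roots of unity w^0 = 1, w, ..., w^(90) sum to 0: 1 + w + ... + w^(90) = (1 - w^91)/(1 - w) = 0 since w^91 = 1, w ≠ 1.
Removing the root 1: w + w^2 + ... + w^(90) = 0 - 1 = -1

Sum = -1


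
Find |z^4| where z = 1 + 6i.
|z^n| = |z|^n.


|z| = sqrt(1+36) = sqrt(37) = 6.0828
|z^4| = |z|^4 = (sqrt(37))^4 = 37^2 = 1369

|z^4| = 1369


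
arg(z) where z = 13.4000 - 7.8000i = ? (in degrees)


Re = 13.4, Im = -7.8
arg = atan2(-7.8, 13.4) = -30.2032 degrees

arg(z) = -30.2032 degrees


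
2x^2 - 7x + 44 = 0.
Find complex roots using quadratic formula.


disc = (-7)^2 - 4*2*44 = 49 - 352 = -303
sqrt(|disc|) = sqrt(303) = 17.4069
Real part = 7/(2*2) = 1.7500
Imag part = 17.4069/(2*2) = 4.3517

1.7500 ± 4.3517i


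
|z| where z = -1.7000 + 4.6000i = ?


|z| = sqrt((-1.7)^2 + 4.6^2) = sqrt(2.89 + 21.16) = sqrt(24.05) = 4.9041

|z| = 4.9041


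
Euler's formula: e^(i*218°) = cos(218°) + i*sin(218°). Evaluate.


cos(218°) = -0.7880
sin(218°) = -0.6157

e^(i*218°) = -0.7880 - 0.6157i


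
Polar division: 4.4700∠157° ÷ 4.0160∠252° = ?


r = 4.4700 / 4.0160 = 1.1130
theta = 157° - 252° = -95° = 265° (mod 360)

1.1130 cis(265°)


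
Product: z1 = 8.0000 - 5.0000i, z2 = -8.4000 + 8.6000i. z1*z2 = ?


Real = 8*(-8.4) - (-5)*8.6 = -67.2 - (-43) = -24.2
Imag = 8*8.6 - (8.4)*(-5) = 68.8 + 42 = 110.8

-24.2000 + 110.8000i


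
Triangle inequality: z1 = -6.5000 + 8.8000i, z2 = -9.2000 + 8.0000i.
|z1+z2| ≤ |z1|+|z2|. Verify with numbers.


|z1| = sqrt((-6.5)^2 + 8.8^2) = sqrt(119.69) = 10.9403
|z2| = sqrt((-9.2)^2 + 8^2) = sqrt(148.64) = 12.1918
z1+z2 = -15.7000 + 16.8000i
|z1+z2| = sqrt(528.73) = 22.9941
|z1|+|z2| = 10.9403 + 12.1918 = 23.1321

|z1+z2| = 22.9941 ≤ |z1|+|z2| = 23.1321 (verified)


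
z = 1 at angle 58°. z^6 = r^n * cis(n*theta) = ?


r^6 = 1^6 = 1
n*theta = 6*58° = 348° = 348° (mod 360)
a = 1*cos(348°) = 0.9781
b = 1*sin(348°) = -0.2079

1 cis(348°) = 0.9781 - 0.2079i


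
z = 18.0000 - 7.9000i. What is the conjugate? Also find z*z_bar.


z_bar = 18.0000 + 7.9000i
z*z_bar = 18^2 + (-7.9)^2 = 324 + 62.41 = 386.41

z_bar = 18.0000 + 7.9000i, z*z_bar = 386.41


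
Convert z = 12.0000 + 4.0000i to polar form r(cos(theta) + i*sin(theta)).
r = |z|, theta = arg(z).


r = sqrt(144+16) = sqrt(160) = 12.6491
theta = atan2(4, 12) = 18.4349 degrees

r = 12.6491, theta = 18.4349 degrees


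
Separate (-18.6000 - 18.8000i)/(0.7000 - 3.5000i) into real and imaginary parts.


Multiply by conjugate: (-18.6000 - 18.8000i)(0.7000 + 3.5000i) / (0.7^2 + (-3.5)^2)
Numerator real = -18.6*0.7 - (18.8)*(-3.5) = 52.78
Numerator imag = -18.8*0.7 - (-18.6)*(-3.5) = -78.26
Denominator = 12.74
Re(z) = 52.78/12.74 = 4.1429
Im(z) = -78.26/12.74 = -6.1429

Re(z) = 4.1429, Im(z) = -6.1429


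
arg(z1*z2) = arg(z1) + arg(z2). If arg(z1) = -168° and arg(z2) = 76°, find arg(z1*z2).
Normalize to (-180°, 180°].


arg(z1*z2) = -168° + 76° = -92°
Normalized to (-180°, 180°]: -92°

-92°


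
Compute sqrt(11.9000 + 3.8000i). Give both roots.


|z| = sqrt(141.61+14.44) = 12.4920
sqrt((|z|+a)/2) = sqrt((12.4920+11.9)/2) = sqrt(12.1960) = 3.4923
sqrt((|z|-a)/2) = sqrt((12.4920-11.9)/2) = sqrt(0.2960) = 0.5441

±(3.4923 + 0.5441i) i.e. 3.4923 + 0.5441i and -3.4923 - 0.5441i


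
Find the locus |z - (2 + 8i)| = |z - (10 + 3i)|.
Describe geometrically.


Equal distances means the locus is the perpendicular bisector of z1 and z2.
Midpoint = ((2+10)/2, (8+3)/2) = (6.0000, 5.5000)

Perpendicular bisector through (6.0000, 5.5000)


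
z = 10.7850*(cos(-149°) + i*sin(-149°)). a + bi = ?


a = 10.7850*cos(-149°) = 10.7850*(-0.857167) = -9.2445
b = 10.7850*sin(-149°) = 10.7850*(-0.51504) = -5.5547

-9.2445 - 5.5547i


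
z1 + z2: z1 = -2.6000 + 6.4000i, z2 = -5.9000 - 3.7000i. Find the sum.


Real: -2.6 - 5.9 = -8.5
Imag: 6.4 - 3.7 = 2.7

-8.5000 + 2.7000i


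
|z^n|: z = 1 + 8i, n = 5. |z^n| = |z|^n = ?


|z| = sqrt(1+64) = sqrt(65) = 8.0623
|z^5| = |z|^5 = (sqrt(65))^5 = 65^2 * sqrt(65) = 4225*sqrt(65)

|z^5| = 4225*sqrt(65) ≈ 34063.0390


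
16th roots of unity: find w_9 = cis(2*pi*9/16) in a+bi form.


Angle = 360*9/16 = 202.5°
a = cos(202.5°) = -0.9239
b = sin(202.5°) = -0.3827

-0.9239 - 0.3827i


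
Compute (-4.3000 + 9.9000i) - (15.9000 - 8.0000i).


Real: -4.3 - 15.9 = -20.2
Imag: 9.9 + 8 = 17.9

-20.2000 + 17.9000i


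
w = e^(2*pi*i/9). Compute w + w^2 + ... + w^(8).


With w = e^(2*pi*i/9), all 9 of the 9th roots of unity w^0 = 1, w, ..., w^(8) sum to 0: 1 + w + ... + w^(8) = (1 - w^9)/(1 - w) = 0 since w^9 = 1, w ≠ 1.
Removing the root 1: w + w^2 + ... + w^(8) = 0 - 1 = -1

Sum = -1


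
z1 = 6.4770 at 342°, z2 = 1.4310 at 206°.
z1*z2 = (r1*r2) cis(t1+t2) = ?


r = 6.4770 * 1.4310 = 9.2686
theta = 342° + 206° = 548° = 188° (mod 360)

9.2686 cis(188°)


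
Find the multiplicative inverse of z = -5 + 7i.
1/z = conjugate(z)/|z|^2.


|z|^2 = 25+49 = 74
1/z = (-5 - 7i)/74

1/z = -0.0676 - 0.0946i


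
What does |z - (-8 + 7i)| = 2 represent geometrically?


|z - z0| = r is a circle with center z0 and radius r.
Center = (-8, 7), radius = 2

Circle with center (-8, 7) and radius 2


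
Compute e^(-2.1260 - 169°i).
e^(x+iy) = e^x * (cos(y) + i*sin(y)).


e^-2.1260 = 0.1193
cos(-169°) = -0.9816
sin(-169°) = -0.1908
Real = 0.1193*(-0.9816) = -0.1171
Imag = 0.1193*(-0.1908) = -0.0228

-0.1171 - 0.0228i


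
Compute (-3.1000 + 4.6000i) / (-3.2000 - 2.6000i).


Conjugate of z2 = -3.2000 + 2.6000i
Numerator: (-3.1000 + 4.6000i)(-3.2000 + 2.6000i) = -2.0400 - 22.7800i
Denominator: (-3.2)^2 + (-2.6)^2 = 17
Result = (-2.0400 - 22.7800i)/17

-0.1200 - 1.3400i


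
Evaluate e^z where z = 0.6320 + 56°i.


e^0.6320 = 1.88137
cos(56°) = 0.55919
sin(56°) = 0.829
Real = 1.88137*0.55919 = 1.0520
Imag = 1.88137*0.829 = 1.5597

1.0520 + 1.5597i


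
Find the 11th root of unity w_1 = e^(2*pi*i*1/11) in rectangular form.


Angle = 360*1/11 = 32.7273°
a = cos(32.7273°) = 0.8413
b = sin(32.7273°) = 0.5406

0.8413 + 0.5406i


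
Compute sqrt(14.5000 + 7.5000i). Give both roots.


|z| = sqrt(210.25+56.25) = 16.3248
sqrt((|z|+a)/2) = sqrt((16.3248+14.5)/2) = sqrt(15.4124) = 3.9259
sqrt((|z|-a)/2) = sqrt((16.3248-14.5)/2) = sqrt(0.9124) = 0.9552

±(3.9259 + 0.9552i) i.e. 3.9259 + 0.9552i and -3.9259 - 0.9552i


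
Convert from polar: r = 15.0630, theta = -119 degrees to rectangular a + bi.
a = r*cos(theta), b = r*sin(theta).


a = 15.0630*cos(-119°) = 15.0630*(-0.48481) = -7.3027
b = 15.0630*sin(-119°) = 15.0630*(-0.87462) = -13.1744

-7.3027 - 13.1744i


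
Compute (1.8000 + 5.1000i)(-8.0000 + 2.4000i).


Real = 1.8*(-8) - 5.1*2.4 = -14.4 - 12.24 = -26.64
Imag = 1.8*2.4 - (8)*5.1 = 4.32 - (40.8) = -36.48

-26.6400 - 36.4800i


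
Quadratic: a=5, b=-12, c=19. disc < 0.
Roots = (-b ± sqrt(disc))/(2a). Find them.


disc = (-12)^2 - 4*5*19 = 144 - 380 = -236
sqrt(|disc|) = sqrt(236) = 15.3623
Real part = 12/(2*5) = 1.2000
Imag part = 15.3623/(2*5) = 1.5362

1.2000 ± 1.5362i


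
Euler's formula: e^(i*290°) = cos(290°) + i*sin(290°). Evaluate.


cos(290°) = 0.3420
sin(290°) = -0.9397

e^(i*290°) = 0.3420 - 0.9397i


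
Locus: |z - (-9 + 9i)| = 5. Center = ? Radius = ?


|z - z0| = r is a circle with center z0 and radius r.
Center = (-9, 9), radius = 5

Circle with center (-9, 9) and radius 5


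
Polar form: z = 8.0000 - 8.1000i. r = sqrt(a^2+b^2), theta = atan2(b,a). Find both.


r = sqrt(64+65.61) = sqrt(129.61) = 11.3846
theta = atan2(-8.1, 8) = -45.3559 degrees

r = 11.3846, theta = -45.3559 degrees


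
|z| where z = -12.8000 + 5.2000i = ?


|z| = sqrt((-12.8)^2 + 5.2^2) = sqrt(163.84 + 27.04) = sqrt(190.88) = 13.8159

|z| = 13.8159


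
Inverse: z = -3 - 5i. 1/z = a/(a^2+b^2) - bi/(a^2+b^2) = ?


|z|^2 = 9+25 = 34
1/z = (-3 + 5i)/34

1/z = -0.0882 + 0.1471i


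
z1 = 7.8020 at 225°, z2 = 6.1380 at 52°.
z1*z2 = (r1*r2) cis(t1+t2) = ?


r = 7.8020 * 6.1380 = 47.8887
theta = 225° + 52° = 277° = 277° (mod 360)

47.8887 cis(277°)


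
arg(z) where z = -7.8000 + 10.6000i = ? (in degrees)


Re = -7.8, Im = 10.6
arg = atan2(10.6, -7.8) = 126.3475 degrees

arg(z) = 126.3475 degrees


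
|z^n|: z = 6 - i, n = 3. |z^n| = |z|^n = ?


|z| = sqrt(36+1) = sqrt(37) = 6.0828
|z^3| = |z|^3 = (sqrt(37))^3 = 37*sqrt(37)

|z^3| = 37*sqrt(37) ≈ 225.0622


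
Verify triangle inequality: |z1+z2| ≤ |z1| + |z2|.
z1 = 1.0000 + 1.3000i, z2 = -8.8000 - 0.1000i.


|z1| = sqrt(1^2 + 1.3^2) = sqrt(2.69) = 1.6401
|z2| = sqrt((-8.8)^2 + (-0.1)^2) = sqrt(77.45) = 8.8006
z1+z2 = -7.8000 + 1.2000i
|z1+z2| = sqrt(62.28) = 7.8918
|z1|+|z2| = 1.6401 + 8.8006 = 10.4407

|z1+z2| = 7.8918 ≤ |z1|+|z2| = 10.4407 (verified)


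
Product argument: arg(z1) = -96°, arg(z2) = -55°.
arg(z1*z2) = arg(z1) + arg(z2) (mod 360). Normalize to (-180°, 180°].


arg(z1*z2) = -96° - 55° = -151°
Normalized to (-180°, 180°]: -151°

-151°


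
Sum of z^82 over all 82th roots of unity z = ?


The roots are w_k = w^k with w = e^(2*pi*i/82), and (w^k)^82 = (w^82)^k.
So S = 1 + u + u^2 + ... + u^(81) with u = w^82.
82 = 1*82 + 0, so 82 is a multiple of 82 and u = (w^82)^1 = 1.
Every one of the 82 terms equals 1: S = 82

S = 82


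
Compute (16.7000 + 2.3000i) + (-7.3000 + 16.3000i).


Real: 16.7 - 7.3 = 9.4
Imag: 2.3 + 16.3 = 18.6

9.4000 + 18.6000i


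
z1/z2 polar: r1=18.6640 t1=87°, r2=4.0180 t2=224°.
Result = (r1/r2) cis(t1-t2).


r = 18.6640 / 4.0180 = 4.6451
theta = 87° - 224° = -137° = 223° (mod 360)

4.6451 cis(223°)


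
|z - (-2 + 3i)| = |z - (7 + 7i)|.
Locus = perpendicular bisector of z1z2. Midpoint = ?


Equal distances means the locus is the perpendicular bisector of z1 and z2.
Midpoint = ((-2+7)/2, (3+7)/2) = (2.5000, 5.0000)

Perpendicular bisector through (2.5000, 5.0000)


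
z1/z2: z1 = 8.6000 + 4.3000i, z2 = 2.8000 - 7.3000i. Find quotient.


Conjugate of z2 = 2.8000 + 7.3000i
Numerator: (8.6000 + 4.3000i)(2.8000 + 7.3000i) = -7.3100 + 74.8200i
Denominator: 2.8^2 + (-7.3)^2 = 61.13
Result = (-7.3100 + 74.8200i)/61.13

-0.1196 + 1.2239i


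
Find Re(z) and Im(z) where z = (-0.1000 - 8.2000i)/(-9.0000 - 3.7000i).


Multiply by conjugate: (-0.1000 - 8.2000i)(-9.0000 + 3.7000i) / ((-9)^2 + (-3.7)^2)
Numerator real = -0.1*(-9) - (8.2)*(-3.7) = 31.24
Numerator imag = -8.2*(-9) - (-0.1)*(-3.7) = 73.43
Denominator = 94.69
Re(z) = 31.24/94.69 = 0.3299
Im(z) = 73.43/94.69 = 0.7755

Re(z) = 0.3299, Im(z) = 0.7755


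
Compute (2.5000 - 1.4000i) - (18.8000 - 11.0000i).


Real: 2.5 - 18.8 = -16.3
Imag: -1.4 + 11 = 9.6

-16.3000 + 9.6000i


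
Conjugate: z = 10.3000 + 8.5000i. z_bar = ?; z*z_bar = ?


z_bar = 10.3000 - 8.5000i
z*z_bar = 10.3^2 + 8.5^2 = 106.09 + 72.25 = 178.34

z_bar = 10.3000 - 8.5000i, z*z_bar = 178.34


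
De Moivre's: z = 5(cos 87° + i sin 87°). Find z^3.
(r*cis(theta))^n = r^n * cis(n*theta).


r^3 = 5^3 = 125
n*theta = 3*87° = 261° = 261° (mod 360)
a = 125*cos(261°) = -19.5543
b = 125*sin(261°) = -123.4610

125 cis(261°) = -19.5543 - 123.4610i


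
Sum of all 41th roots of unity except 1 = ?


With w = e^(2*pi*i/41), all 41 of the 41th roots of unity w^0 = 1, w, ..., w^(40) sum to 0: 1 + w + ... + w^(40) = (1 - w^41)/(1 - w) = 0 since w^41 = 1, w ≠ 1.
Removing the root 1: w + w^2 + ... + w^(40) = 0 - 1 = -1

Sum = -1


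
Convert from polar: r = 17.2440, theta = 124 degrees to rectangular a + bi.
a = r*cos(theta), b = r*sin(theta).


a = 17.2440*cos(124°) = 17.2440*(-0.55919) = -9.6427
b = 17.2440*sin(124°) = 17.2440*0.829038 = 14.2959

-9.6427 + 14.2959i


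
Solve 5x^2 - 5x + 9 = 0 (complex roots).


disc = (-5)^2 - 4*5*9 = 25 - 180 = -155
sqrt(|disc|) = sqrt(155) = 12.4499
Real part = 5/(2*5) = 0.5000
Imag part = 12.4499/(2*5) = 1.2450

0.5000 ± 1.2450i


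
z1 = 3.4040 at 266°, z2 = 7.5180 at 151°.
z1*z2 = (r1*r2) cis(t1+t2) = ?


r = 3.4040 * 7.5180 = 25.5913
theta = 266° + 151° = 417° = 57° (mod 360)

25.5913 cis(57°)


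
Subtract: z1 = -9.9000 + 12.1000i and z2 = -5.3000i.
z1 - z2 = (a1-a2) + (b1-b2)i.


Real: -9.9 - 0 = -9.9
Imag: 12.1 + 5.3 = 17.4

-9.9000 + 17.4000i


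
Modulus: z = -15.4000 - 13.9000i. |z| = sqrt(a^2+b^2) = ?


|z| = sqrt((-15.4)^2 + (-13.9)^2) = sqrt(237.16 + 193.21) = sqrt(430.37) = 20.7454

|z| = 20.7454


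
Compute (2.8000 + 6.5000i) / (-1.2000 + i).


Conjugate of z2 = -1.2000 - i
Numerator: (2.8000 + 6.5000i)(-1.2000 - i) = 3.1400 - 10.6000i
Denominator: (-1.2)^2 + 1^2 = 2.44
Result = (3.1400 - 10.6000i)/2.44

1.2869 - 4.3443i


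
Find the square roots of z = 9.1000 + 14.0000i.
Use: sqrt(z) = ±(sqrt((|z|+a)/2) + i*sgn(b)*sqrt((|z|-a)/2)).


|z| = sqrt(82.81+196) = 16.6976
sqrt((|z|+a)/2) = sqrt((16.6976+9.1)/2) = sqrt(12.8988) = 3.5915
sqrt((|z|-a)/2) = sqrt((16.6976-9.1)/2) = sqrt(3.7988) = 1.9491

±(3.5915 + 1.9491i) i.e. 3.5915 + 1.9491i and -3.5915 - 1.9491i


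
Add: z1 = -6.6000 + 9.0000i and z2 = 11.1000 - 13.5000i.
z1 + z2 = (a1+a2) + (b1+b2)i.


Real: -6.6 + 11.1 = 4.5
Imag: 9 - 13.5 = -4.5

4.5000 - 4.5000i


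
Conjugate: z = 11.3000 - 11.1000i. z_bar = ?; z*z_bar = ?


z_bar = 11.3000 + 11.1000i
z*z_bar = 11.3^2 + (-11.1)^2 = 127.69 + 123.21 = 250.9

z_bar = 11.3000 + 11.1000i, z*z_bar = 250.9


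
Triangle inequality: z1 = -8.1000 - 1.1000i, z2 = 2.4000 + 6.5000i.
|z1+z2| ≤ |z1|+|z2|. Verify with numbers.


|z1| = sqrt((-8.1)^2 + (-1.1)^2) = sqrt(66.82) = 8.1744
|z2| = sqrt(2.4^2 + 6.5^2) = sqrt(48.01) = 6.9289
z1+z2 = -5.7000 + 5.4000i
|z1+z2| = sqrt(61.65) = 7.8518
|z1|+|z2| = 8.1744 + 6.9289 = 15.1033

|z1+z2| = 7.8518 ≤ |z1|+|z2| = 15.1033 (verified)


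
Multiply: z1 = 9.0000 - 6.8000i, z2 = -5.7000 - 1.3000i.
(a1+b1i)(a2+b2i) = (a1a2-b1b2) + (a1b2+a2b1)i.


Real = 9*(-5.7) - (-6.8)*(-1.3) = -51.3 - 8.84 = -60.14
Imag = 9*(-1.3) - (5.7)*(-6.8) = -11.7 + 38.76 = 27.06

-60.1400 + 27.0600i


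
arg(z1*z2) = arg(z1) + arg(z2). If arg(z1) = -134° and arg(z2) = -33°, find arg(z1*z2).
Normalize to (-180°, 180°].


arg(z1*z2) = -134° - 33° = -167°
Normalized to (-180°, 180°]: -167°

-167°


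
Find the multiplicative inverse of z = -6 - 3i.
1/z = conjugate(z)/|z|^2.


|z|^2 = 36+9 = 45
1/z = (-6 + 3i)/45

1/z = -0.1333 + 0.0667i


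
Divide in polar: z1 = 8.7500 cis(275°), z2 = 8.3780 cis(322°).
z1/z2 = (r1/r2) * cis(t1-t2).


r = 8.7500 / 8.3780 = 1.0444
theta = 275° - 322° = -47° = 313° (mod 360)

1.0444 cis(313°)


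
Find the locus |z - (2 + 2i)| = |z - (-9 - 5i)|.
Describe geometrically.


Equal distances means the locus is the perpendicular bisector of z1 and z2.
Midpoint = ((2+(-9))/2, (2+(-5))/2) = (-3.5000, -1.5000)

Perpendicular bisector through (-3.5000, -1.5000)


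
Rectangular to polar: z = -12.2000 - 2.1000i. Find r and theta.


r = sqrt(148.84+4.41) = sqrt(153.25) = 12.3794
theta = atan2(-2.1, -12.2) = -170.2333 degrees

r = 12.3794, theta = -170.2333 degrees


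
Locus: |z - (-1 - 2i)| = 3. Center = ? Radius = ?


|z - z0| = r is a circle with center z0 and radius r.
Center = (-1, -2), radius = 3

Circle with center (-1, -2) and radius 3


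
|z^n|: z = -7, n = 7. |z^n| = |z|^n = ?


|z| = sqrt(49+0) = sqrt(49) = 7
|z^7| = |z|^7 = 7^7 = 823543

|z^7| = 823543


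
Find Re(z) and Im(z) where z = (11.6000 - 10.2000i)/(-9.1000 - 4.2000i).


Multiply by conjugate: (11.6000 - 10.2000i)(-9.1000 + 4.2000i) / ((-9.1)^2 + (-4.2)^2)
Numerator real = 11.6*(-9.1) - (10.2)*(-4.2) = -62.72
Numerator imag = -10.2*(-9.1) - 11.6*(-4.2) = 141.54
Denominator = 100.45
Re(z) = -62.72/100.45 = -0.6244
Im(z) = 141.54/100.45 = 1.4091

Re(z) = -0.6244, Im(z) = 1.4091


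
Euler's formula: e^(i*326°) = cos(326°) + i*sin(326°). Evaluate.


cos(326°) = 0.8290
sin(326°) = -0.5592

e^(i*326°) = 0.8290 - 0.5592i


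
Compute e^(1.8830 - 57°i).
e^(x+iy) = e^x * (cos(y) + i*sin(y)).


e^1.8830 = 6.5732
cos(-57°) = 0.54464
sin(-57°) = -0.83867
Real = 6.5732*0.54464 = 3.5800
Imag = 6.5732*(-0.83867) = -5.5127

3.5800 - 5.5127i


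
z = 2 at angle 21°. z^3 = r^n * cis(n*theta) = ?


r^3 = 2^3 = 8
n*theta = 3*21° = 63° = 63° (mod 360)
a = 8*cos(63°) = 3.6319
b = 8*sin(63°) = 7.1281

8 cis(63°) = 3.6319 + 7.1281i


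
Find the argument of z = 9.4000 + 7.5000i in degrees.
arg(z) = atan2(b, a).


Re = 9.4, Im = 7.5
arg = atan2(7.5, 9.4) = 38.5854 degrees

arg(z) = 38.5854 degrees


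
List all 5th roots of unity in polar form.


The 5th roots of unity are cis(360k/5°) for k=0..4
Angle step = 360/5 = 72°
Primitive root: cis(72°)
Primitive root = 0.3090 + 0.9511i

5 roots at angles: 0°, 72°, 144°, 216°, 288°


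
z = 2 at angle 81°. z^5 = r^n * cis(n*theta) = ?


r^5 = 2^5 = 32
n*theta = 5*81° = 405° = 45° (mod 360)
a = 32*cos(45°) = 22.6274
b = 32*sin(45°) = 22.6274

32 cis(45°) = 22.6274 + 22.6274i


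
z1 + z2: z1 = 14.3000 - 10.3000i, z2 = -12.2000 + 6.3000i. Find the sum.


Real: 14.3 - 12.2 = 2.1
Imag: -10.3 + 6.3 = -4

2.1000 - 4.0000i


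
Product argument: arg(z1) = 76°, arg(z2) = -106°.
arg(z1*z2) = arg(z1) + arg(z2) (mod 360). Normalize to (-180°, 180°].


arg(z1*z2) = 76° - 106° = -30°
Normalized to (-180°, 180°]: -30°

-30°


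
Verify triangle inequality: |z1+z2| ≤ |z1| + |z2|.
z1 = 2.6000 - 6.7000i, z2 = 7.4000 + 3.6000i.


|z1| = sqrt(2.6^2 + (-6.7)^2) = sqrt(51.65) = 7.1868
|z2| = sqrt(7.4^2 + 3.6^2) = sqrt(67.72) = 8.2292
z1+z2 = 10.0000 - 3.1000i
|z1+z2| = sqrt(109.61) = 10.4695
|z1|+|z2| = 7.1868 + 8.2292 = 15.4160

|z1+z2| = 10.4695 ≤ |z1|+|z2| = 15.4160 (verified)


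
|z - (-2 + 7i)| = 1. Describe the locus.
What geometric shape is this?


|z - z0| = r is a circle with center z0 and radius r.
Center = (-2, 7), radius = 1

Circle with center (-2, 7) and radius 1


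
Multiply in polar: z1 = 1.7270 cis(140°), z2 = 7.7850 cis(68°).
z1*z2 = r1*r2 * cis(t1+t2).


r = 1.7270 * 7.7850 = 13.4447
theta = 140° + 68° = 208° = 208° (mod 360)

13.4447 cis(208°)


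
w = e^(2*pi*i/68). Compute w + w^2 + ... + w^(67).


With w = e^(2*pi*i/68), all 68 of the 68th roots of unity w^0 = 1, w, ..., w^(67) sum to 0: 1 + w + ... + w^(67) = (1 - w^68)/(1 - w) = 0 since w^68 = 1, w ≠ 1.
Removing the root 1: w + w^2 + ... + w^(67) = 0 - 1 = -1

Sum = -1


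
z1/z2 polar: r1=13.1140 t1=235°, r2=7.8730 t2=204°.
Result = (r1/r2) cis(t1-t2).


r = 13.1140 / 7.8730 = 1.6657
theta = 235° - 204° = 31° = 31° (mod 360)

1.6657 cis(31°)


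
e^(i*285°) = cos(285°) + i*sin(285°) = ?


cos(285°) = 0.2588
sin(285°) = -0.9659

e^(i*285°) = 0.2588 - 0.9659i


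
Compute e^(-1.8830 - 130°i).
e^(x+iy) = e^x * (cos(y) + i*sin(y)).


e^-1.8830 = 0.1521
cos(-130°) = -0.6428
sin(-130°) = -0.766
Real = 0.1521*(-0.6428) = -0.0978
Imag = 0.1521*(-0.766) = -0.1165

-0.0978 - 0.1165i


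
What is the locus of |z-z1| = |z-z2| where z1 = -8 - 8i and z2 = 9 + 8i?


Equal distances means the locus is the perpendicular bisector of z1 and z2.
Midpoint = ((-8+9)/2, (-8+8)/2) = (0.5000, 0)

Perpendicular bisector through (0.5000, 0)


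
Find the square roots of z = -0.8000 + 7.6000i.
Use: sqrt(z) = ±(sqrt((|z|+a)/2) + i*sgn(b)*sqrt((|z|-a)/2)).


|z| = sqrt(0.64+57.76) = 7.6420
sqrt((|z|+a)/2) = sqrt((7.6420+(-0.8))/2) = sqrt(3.4210) = 1.8496
sqrt((|z|-a)/2) = sqrt((7.6420-(-0.8))/2) = sqrt(4.2210) = 2.0545

±(1.8496 + 2.0545i) i.e. 1.8496 + 2.0545i and -1.8496 - 2.0545i


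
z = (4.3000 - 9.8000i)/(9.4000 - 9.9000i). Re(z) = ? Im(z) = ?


Multiply by conjugate: (4.3000 - 9.8000i)(9.4000 + 9.9000i) / (9.4^2 + (-9.9)^2)
Numerator real = 4.3*9.4 - (9.8)*(-9.9) = 137.44
Numerator imag = -9.8*9.4 - 4.3*(-9.9) = -49.55
Denominator = 186.37
Re(z) = 137.44/186.37 = 0.7375
Im(z) = -49.55/186.37 = -0.2659

Re(z) = 0.7375, Im(z) = -0.2659


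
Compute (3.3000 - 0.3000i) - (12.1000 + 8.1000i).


Real: 3.3 - 12.1 = -8.8
Imag: -0.3 - 8.1 = -8.4

-8.8000 - 8.4000i


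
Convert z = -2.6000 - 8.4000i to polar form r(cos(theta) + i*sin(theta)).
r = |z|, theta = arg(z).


r = sqrt(6.76+70.56) = sqrt(77.32) = 8.7932
theta = atan2(-8.4, -2.6) = -107.1985 degrees

r = 8.7932, theta = -107.1985 degrees


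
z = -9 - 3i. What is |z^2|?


|z| = sqrt(81+9) = sqrt(90) = 9.4868
|z^2| = |z|^2 = (sqrt(90))^2 = 90

|z^2| = 90


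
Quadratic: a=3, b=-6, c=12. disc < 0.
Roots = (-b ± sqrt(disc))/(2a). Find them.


disc = (-6)^2 - 4*3*12 = 36 - 144 = -108
sqrt(|disc|) = sqrt(108) = 10.3923
Real part = 6/(2*3) = 1.0000
Imag part = 10.3923/(2*3) = 1.7321

1.0000 ± 1.7321i


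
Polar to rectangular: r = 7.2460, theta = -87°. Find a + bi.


a = 7.2460*cos(-87°) = 7.2460*0.052336 = 0.3792
b = 7.2460*sin(-87°) = 7.2460*(-0.99863) = -7.2361

0.3792 - 7.2361i


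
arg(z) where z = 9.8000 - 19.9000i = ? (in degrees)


Re = 9.8, Im = -19.9
arg = atan2(-19.9, 9.8) = -63.7815 degrees

arg(z) = -63.7815 degrees


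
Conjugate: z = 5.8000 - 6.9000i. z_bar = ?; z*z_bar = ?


z_bar = 5.8000 + 6.9000i
z*z_bar = 5.8^2 + (-6.9)^2 = 33.64 + 47.61 = 81.25

z_bar = 5.8000 + 6.9000i, z*z_bar = 81.25


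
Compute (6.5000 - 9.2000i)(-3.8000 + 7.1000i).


Real = 6.5*(-3.8) - (-9.2)*7.1 = -24.7 - (-65.32) = 40.62
Imag = 6.5*7.1 - (3.8)*(-9.2) = 46.15 + 34.96 = 81.11

40.6200 + 81.1100i


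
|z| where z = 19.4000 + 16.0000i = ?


|z| = sqrt(19.4^2 + 16^2) = sqrt(376.36 + 256) = sqrt(632.36) = 25.1468

|z| = 25.1468


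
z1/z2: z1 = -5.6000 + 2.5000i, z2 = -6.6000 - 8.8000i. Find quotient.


Conjugate of z2 = -6.6000 + 8.8000i
Numerator: (-5.6000 + 2.5000i)(-6.6000 + 8.8000i) = 14.9600 - 65.7800i
Denominator: (-6.6)^2 + (-8.8)^2 = 121
Result = (14.9600 - 65.7800i)/121

0.1236 - 0.5436i


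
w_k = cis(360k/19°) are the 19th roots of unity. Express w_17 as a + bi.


Angle = 360*17/19 = 322.1053°
a = cos(322.1053°) = 0.7891
b = sin(322.1053°) = -0.6142

0.7891 - 0.6142i


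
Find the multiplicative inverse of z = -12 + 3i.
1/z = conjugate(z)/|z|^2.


|z|^2 = 144+9 = 153
1/z = (-12 - 3i)/153

1/z = -0.0784 - 0.0196i


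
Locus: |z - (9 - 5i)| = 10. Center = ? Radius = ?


|z - z0| = r is a circle with center z0 and radius r.
Center = (9, -5), radius = 10

Circle with center (9, -5) and radius 10


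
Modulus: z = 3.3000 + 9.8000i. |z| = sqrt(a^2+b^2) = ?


|z| = sqrt(3.3^2 + 9.8^2) = sqrt(10.89 + 96.04) = sqrt(106.93) = 10.3407

|z| = 10.3407


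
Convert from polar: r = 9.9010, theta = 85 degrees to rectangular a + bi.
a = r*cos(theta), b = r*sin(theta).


a = 9.9010*cos(85°) = 9.9010*0.087156 = 0.8629
b = 9.9010*sin(85°) = 9.9010*0.99619 = 9.8633

0.8629 + 9.8633i


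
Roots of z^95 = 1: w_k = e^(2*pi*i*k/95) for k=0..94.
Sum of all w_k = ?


The sum of all 95th roots of unity is 0.
Geometric series: (1 - w^95)/(1 - w) = (1-1)/(1-w) = 0 since w^95 = 1, w ≠ 1.
Alternatively: coefficient of z^94 in z^95 - 1 is 0.

0


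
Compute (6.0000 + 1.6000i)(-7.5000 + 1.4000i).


Real = 6*(-7.5) - 1.6*1.4 = -45 - 2.24 = -47.24
Imag = 6*1.4 - (7.5)*1.6 = 8.4 - (12) = -3.6

-47.2400 - 3.6000i


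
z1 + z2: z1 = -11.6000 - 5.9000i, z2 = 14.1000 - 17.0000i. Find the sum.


Real: -11.6 + 14.1 = 2.5
Imag: -5.9 - 17 = -22.9

2.5000 - 22.9000i


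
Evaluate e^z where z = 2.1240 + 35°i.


e^2.1240 = 8.3645
cos(35°) = 0.81915
sin(35°) = 0.57358
Real = 8.3645*0.81915 = 6.8518
Imag = 8.3645*0.57358 = 4.7977

6.8518 + 4.7977i


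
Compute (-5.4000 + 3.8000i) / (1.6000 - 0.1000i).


Conjugate of z2 = 1.6000 + 0.1000i
Numerator: (-5.4000 + 3.8000i)(1.6000 + 0.1000i) = -9.0200 + 5.5400i
Denominator: 1.6^2 + (-0.1)^2 = 2.57
Result = (-9.0200 + 5.5400i)/2.57

-3.5097 + 2.1556i


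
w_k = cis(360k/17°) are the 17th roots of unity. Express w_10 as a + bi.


Angle = 360*10/17 = 211.7647°
a = cos(211.7647°) = -0.8502
b = sin(211.7647°) = -0.5264

-0.8502 - 0.5264i


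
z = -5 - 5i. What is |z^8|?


|z| = sqrt(25+25) = sqrt(50) = 7.0711
|z^8| = |z|^8 = (sqrt(50))^8 = 50^4 = 6250000

|z^8| = 6250000


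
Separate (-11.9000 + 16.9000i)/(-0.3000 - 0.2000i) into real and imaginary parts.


Multiply by conjugate: (-11.9000 + 16.9000i)(-0.3000 + 0.2000i) / ((-0.3)^2 + (-0.2)^2)
Numerator real = -11.9*(-0.3) + 16.9*(-0.2) = 0.19
Numerator imag = 16.9*(-0.3) - (-11.9)*(-0.2) = -7.45
Denominator = 0.13
Re(z) = 0.19/0.13 = 1.4615
Im(z) = -7.45/0.13 = -57.3077

Re(z) = 1.4615, Im(z) = -57.3077


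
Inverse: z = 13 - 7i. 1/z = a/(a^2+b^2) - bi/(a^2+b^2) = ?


|z|^2 = 169+49 = 218
1/z = (13 + 7i)/218

1/z = 0.0596 + 0.0321i


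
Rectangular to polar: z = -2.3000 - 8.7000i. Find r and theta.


r = sqrt(5.29+75.69) = sqrt(80.98) = 8.9989
theta = atan2(-8.7, -2.3) = -104.8084 degrees

r = 8.9989, theta = -104.8084 degrees


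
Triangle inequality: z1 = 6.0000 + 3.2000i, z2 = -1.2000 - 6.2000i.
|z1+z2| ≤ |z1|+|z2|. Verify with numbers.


|z1| = sqrt(6^2 + 3.2^2) = sqrt(46.24) = 6.8000
|z2| = sqrt((-1.2)^2 + (-6.2)^2) = sqrt(39.88) = 6.3151
z1+z2 = 4.8000 - 3.0000i
|z1+z2| = sqrt(32.04) = 5.6604
|z1|+|z2| = 6.8000 + 6.3151 = 13.1151

|z1+z2| = 5.6604 ≤ |z1|+|z2| = 13.1151 (verified)


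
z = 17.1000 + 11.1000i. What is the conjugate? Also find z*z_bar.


z_bar = 17.1000 - 11.1000i
z*z_bar = 17.1^2 + 11.1^2 = 292.41 + 123.21 = 415.62

z_bar = 17.1000 - 11.1000i, z*z_bar = 415.62


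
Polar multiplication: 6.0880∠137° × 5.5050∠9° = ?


r = 6.0880 * 5.5050 = 33.5144
theta = 137° + 9° = 146° = 146° (mod 360)

33.5144 cis(146°)


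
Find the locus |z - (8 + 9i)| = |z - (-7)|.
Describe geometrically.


Equal distances means the locus is the perpendicular bisector of z1 and z2.
Midpoint = ((8+(-7))/2, (9+0)/2) = (0.5000, 4.5000)

Perpendicular bisector through (0.5000, 4.5000)


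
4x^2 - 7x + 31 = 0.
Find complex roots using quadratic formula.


disc = (-7)^2 - 4*4*31 = 49 - 496 = -447
sqrt(|disc|) = sqrt(447) = 21.1424
Real part = 7/(2*4) = 0.8750
Imag part = 21.1424/(2*4) = 2.6428

0.8750 ± 2.6428i


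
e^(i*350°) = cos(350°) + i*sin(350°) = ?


cos(350°) = 0.9848
sin(350°) = -0.1736

e^(i*350°) = 0.9848 - 0.1736i


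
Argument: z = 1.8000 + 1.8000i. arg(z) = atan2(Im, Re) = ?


Re = 1.8, Im = 1.8
arg = atan2(1.8, 1.8) = 45.0000 degrees

arg(z) = 45.0000 degrees


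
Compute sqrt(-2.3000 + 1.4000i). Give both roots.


|z| = sqrt(5.29+1.96) = 2.6926
sqrt((|z|+a)/2) = sqrt((2.6926+(-2.3))/2) = sqrt(0.1963) = 0.4430
sqrt((|z|-a)/2) = sqrt((2.6926-(-2.3))/2) = sqrt(2.4963) = 1.5800

±(0.4430 + 1.5800i) i.e. 0.4430 + 1.5800i and -0.4430 - 1.5800i


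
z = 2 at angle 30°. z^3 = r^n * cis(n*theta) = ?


r^3 = 2^3 = 8
n*theta = 3*30° = 90° = 90° (mod 360)
a = 8*cos(90°) = 0
b = 8*sin(90°) = 8.0000

8 cis(90°) = 0 + 8.0000i


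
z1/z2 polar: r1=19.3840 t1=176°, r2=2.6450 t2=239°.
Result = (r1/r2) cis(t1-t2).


r = 19.3840 / 2.6450 = 7.3285
theta = 176° - 239° = -63° = 297° (mod 360)

7.3285 cis(297°)


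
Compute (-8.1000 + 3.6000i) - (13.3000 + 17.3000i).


Real: -8.1 - 13.3 = -21.4
Imag: 3.6 - 17.3 = -13.7

-21.4000 - 13.7000i


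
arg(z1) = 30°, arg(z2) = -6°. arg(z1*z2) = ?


arg(z1*z2) = 30° - 6° = 24°
Normalized to (-180°, 180°]: 24°

24°


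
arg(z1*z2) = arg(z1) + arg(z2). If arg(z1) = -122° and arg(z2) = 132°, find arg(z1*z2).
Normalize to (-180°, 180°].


arg(z1*z2) = -122° + 132° = 10°
Normalized to (-180°, 180°]: 10°

10°


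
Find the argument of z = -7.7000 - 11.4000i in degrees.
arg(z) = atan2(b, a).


Re = -7.7, Im = -11.4
arg = atan2(-11.4, -7.7) = -124.0366 degrees

arg(z) = -124.0366 degrees


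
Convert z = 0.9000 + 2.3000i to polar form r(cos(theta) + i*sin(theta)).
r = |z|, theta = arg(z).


r = sqrt(0.81+5.29) = sqrt(6.1) = 2.4698
theta = atan2(2.3, 0.9) = 68.6294 degrees

r = 2.4698, theta = 68.6294 degrees


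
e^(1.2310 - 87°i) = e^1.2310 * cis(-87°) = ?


e^1.2310 = 3.4247
cos(-87°) = 0.05234
sin(-87°) = -0.99863
Real = 3.4247*0.05234 = 0.1792
Imag = 3.4247*(-0.99863) = -3.4200

0.1792 - 3.4200i


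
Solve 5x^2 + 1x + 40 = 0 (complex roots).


disc = 1^2 - 4*5*40 = 1 - 800 = -799
sqrt(|disc|) = sqrt(799) = 28.2666
Real part = -1/(2*5) = -0.1000
Imag part = 28.2666/(2*5) = 2.8267

-0.1000 ± 2.8267i


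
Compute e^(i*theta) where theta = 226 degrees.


cos(226°) = -0.6947
sin(226°) = -0.7193

e^(i*226°) = -0.6947 - 0.7193i


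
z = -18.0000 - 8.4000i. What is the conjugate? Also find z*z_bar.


z_bar = -18.0000 + 8.4000i
z*z_bar = (-18)^2 + (-8.4)^2 = 324 + 70.56 = 394.56

z_bar = -18.0000 + 8.4000i, z*z_bar = 394.56


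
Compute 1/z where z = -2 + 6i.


|z|^2 = 4+36 = 40
1/z = (-2 - 6i)/40

1/z = -0.0500 - 0.1500i


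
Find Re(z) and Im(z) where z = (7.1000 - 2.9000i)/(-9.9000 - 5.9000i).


Multiply by conjugate: (7.1000 - 2.9000i)(-9.9000 + 5.9000i) / ((-9.9)^2 + (-5.9)^2)
Numerator real = 7.1*(-9.9) - (2.9)*(-5.9) = -53.18
Numerator imag = -2.9*(-9.9) - 7.1*(-5.9) = 70.6
Denominator = 132.82
Re(z) = -53.18/132.82 = -0.4004
Im(z) = 70.6/132.82 = 0.5315

Re(z) = -0.4004, Im(z) = 0.5315


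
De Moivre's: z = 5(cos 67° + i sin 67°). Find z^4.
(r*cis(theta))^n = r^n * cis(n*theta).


r^4 = 5^4 = 625
n*theta = 4*67° = 268° = 268° (mod 360)
a = 625*cos(268°) = -21.8122
b = 625*sin(268°) = -624.6193

625 cis(268°) = -21.8122 - 624.6193i


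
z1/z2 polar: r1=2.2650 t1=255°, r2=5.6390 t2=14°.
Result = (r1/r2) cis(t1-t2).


r = 2.2650 / 5.6390 = 0.4017
theta = 255° - 14° = 241° = 241° (mod 360)

0.4017 cis(241°)


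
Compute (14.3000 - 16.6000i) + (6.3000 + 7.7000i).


Real: 14.3 + 6.3 = 20.6
Imag: -16.6 + 7.7 = -8.9

20.6000 - 8.9000i


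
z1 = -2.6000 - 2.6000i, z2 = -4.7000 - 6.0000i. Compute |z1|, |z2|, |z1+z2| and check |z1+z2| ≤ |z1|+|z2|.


|z1| = sqrt((-2.6)^2 + (-2.6)^2) = sqrt(13.52) = 3.6770
|z2| = sqrt((-4.7)^2 + (-6)^2) = sqrt(58.09) = 7.6217
z1+z2 = -7.3000 - 8.6000i
|z1+z2| = sqrt(127.25) = 11.2805
|z1|+|z2| = 3.6770 + 7.6217 = 11.2987

|z1+z2| = 11.2805 ≤ |z1|+|z2| = 11.2987 (verified)


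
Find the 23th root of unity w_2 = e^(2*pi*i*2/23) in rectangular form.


Angle = 360*2/23 = 31.3043°
a = cos(31.3043°) = 0.8544
b = sin(31.3043°) = 0.5196

0.8544 + 0.5196i


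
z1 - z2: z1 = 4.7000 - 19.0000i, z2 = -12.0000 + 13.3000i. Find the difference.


Real: 4.7 + 12 = 16.7
Imag: -19 - 13.3 = -32.3

16.7000 - 32.3000i


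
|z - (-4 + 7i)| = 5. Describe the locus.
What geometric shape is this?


|z - z0| = r is a circle with center z0 and radius r.
Center = (-4, 7), radius = 5

Circle with center (-4, 7) and radius 5


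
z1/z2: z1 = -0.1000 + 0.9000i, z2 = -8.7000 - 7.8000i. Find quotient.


Conjugate of z2 = -8.7000 + 7.8000i
Numerator: (-0.1000 + 0.9000i)(-8.7000 + 7.8000i) = -6.1500 - 8.6100i
Denominator: (-8.7)^2 + (-7.8)^2 = 136.53
Result = (-6.1500 - 8.6100i)/136.53

-0.0450 - 0.0631i


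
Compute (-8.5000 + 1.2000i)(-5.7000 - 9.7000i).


Real = -8.5*(-5.7) - 1.2*(-9.7) = 48.45 - (-11.64) = 60.09
Imag = -8.5*(-9.7) - (5.7)*1.2 = 82.45 - (6.84) = 75.61

60.0900 + 75.6100i


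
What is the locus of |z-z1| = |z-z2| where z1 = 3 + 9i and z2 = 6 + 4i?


Equal distances means the locus is the perpendicular bisector of z1 and z2.
Midpoint = ((3+6)/2, (9+4)/2) = (4.5000, 6.5000)

Perpendicular bisector through (4.5000, 6.5000)


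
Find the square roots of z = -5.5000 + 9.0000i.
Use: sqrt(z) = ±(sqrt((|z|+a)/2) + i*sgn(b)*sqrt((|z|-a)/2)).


|z| = sqrt(30.25+81) = 10.5475
sqrt((|z|+a)/2) = sqrt((10.5475+(-5.5))/2) = sqrt(2.5238) = 1.5886
sqrt((|z|-a)/2) = sqrt((10.5475-(-5.5))/2) = sqrt(8.0238) = 2.8326

±(1.5886 + 2.8326i) i.e. 1.5886 + 2.8326i and -1.5886 - 2.8326i


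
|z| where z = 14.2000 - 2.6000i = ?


|z| = sqrt(14.2^2 + (-2.6)^2) = sqrt(201.64 + 6.76) = sqrt(208.4) = 14.4361

|z| = 14.4361


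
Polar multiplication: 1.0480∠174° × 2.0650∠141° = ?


r = 1.0480 * 2.0650 = 2.1641
theta = 174° + 141° = 315° = 315° (mod 360)

2.1641 cis(315°)


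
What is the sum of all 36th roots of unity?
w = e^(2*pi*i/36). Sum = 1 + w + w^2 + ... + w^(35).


The sum of all 36th roots of unity is 0.
Geometric series: (1 - w^36)/(1 - w) = (1-1)/(1-w) = 0 since w^36 = 1, w ≠ 1.
Alternatively: coefficient of z^35 in z^36 - 1 is 0.

0


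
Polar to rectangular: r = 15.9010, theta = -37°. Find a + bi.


a = 15.9010*cos(-37°) = 15.9010*0.798636 = 12.6991
b = 15.9010*sin(-37°) = 15.9010*(-0.60182) = -9.5695

12.6991 - 9.5695i


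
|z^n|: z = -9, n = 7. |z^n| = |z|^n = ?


|z| = sqrt(81+0) = sqrt(81) = 9
|z^7| = |z|^7 = 9^7 = 4782969

|z^7| = 4782969


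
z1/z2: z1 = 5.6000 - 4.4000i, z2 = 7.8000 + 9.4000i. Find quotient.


Conjugate of z2 = 7.8000 - 9.4000i
Numerator: (5.6000 - 4.4000i)(7.8000 - 9.4000i) = 2.3200 - 86.9600i
Denominator: 7.8^2 + 9.4^2 = 149.2
Result = (2.3200 - 86.9600i)/149.2

0.0155 - 0.5828i


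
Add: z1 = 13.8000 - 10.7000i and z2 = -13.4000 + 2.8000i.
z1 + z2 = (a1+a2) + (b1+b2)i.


Real: 13.8 - 13.4 = 0.4
Imag: -10.7 + 2.8 = -7.9

0.4000 - 7.9000i


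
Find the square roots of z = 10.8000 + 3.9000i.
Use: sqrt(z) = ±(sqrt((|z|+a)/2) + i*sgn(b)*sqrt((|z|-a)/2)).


|z| = sqrt(116.64+15.21) = 11.4826
sqrt((|z|+a)/2) = sqrt((11.4826+10.8)/2) = sqrt(11.1413) = 3.3379
sqrt((|z|-a)/2) = sqrt((11.4826-10.8)/2) = sqrt(0.3413) = 0.5842

±(3.3379 + 0.5842i) i.e. 3.3379 + 0.5842i and -3.3379 - 0.5842i


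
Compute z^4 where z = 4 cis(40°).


r^4 = 4^4 = 256
n*theta = 4*40° = 160° = 160° (mod 360)
a = 256*cos(160°) = -240.5613
b = 256*sin(160°) = 87.5572

256 cis(160°) = -240.5613 + 87.5572i


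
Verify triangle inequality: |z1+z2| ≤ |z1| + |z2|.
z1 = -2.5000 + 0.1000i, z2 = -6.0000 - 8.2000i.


|z1| = sqrt((-2.5)^2 + 0.1^2) = sqrt(6.26) = 2.5020
|z2| = sqrt((-6)^2 + (-8.2)^2) = sqrt(103.24) = 10.1607
z1+z2 = -8.5000 - 8.1000i
|z1+z2| = sqrt(137.86) = 11.7414
|z1|+|z2| = 2.5020 + 10.1607 = 12.6627

|z1+z2| = 11.7414 ≤ |z1|+|z2| = 12.6627 (verified)


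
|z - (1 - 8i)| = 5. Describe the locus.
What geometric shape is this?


|z - z0| = r is a circle with center z0 and radius r.
Center = (1, -8), radius = 5

Circle with center (1, -8) and radius 5


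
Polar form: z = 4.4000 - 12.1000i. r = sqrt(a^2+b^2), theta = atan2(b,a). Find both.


r = sqrt(19.36+146.41) = sqrt(165.77) = 12.8752
theta = atan2(-12.1, 4.4) = -70.0169 degrees

r = 12.8752, theta = -70.0169 degrees
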